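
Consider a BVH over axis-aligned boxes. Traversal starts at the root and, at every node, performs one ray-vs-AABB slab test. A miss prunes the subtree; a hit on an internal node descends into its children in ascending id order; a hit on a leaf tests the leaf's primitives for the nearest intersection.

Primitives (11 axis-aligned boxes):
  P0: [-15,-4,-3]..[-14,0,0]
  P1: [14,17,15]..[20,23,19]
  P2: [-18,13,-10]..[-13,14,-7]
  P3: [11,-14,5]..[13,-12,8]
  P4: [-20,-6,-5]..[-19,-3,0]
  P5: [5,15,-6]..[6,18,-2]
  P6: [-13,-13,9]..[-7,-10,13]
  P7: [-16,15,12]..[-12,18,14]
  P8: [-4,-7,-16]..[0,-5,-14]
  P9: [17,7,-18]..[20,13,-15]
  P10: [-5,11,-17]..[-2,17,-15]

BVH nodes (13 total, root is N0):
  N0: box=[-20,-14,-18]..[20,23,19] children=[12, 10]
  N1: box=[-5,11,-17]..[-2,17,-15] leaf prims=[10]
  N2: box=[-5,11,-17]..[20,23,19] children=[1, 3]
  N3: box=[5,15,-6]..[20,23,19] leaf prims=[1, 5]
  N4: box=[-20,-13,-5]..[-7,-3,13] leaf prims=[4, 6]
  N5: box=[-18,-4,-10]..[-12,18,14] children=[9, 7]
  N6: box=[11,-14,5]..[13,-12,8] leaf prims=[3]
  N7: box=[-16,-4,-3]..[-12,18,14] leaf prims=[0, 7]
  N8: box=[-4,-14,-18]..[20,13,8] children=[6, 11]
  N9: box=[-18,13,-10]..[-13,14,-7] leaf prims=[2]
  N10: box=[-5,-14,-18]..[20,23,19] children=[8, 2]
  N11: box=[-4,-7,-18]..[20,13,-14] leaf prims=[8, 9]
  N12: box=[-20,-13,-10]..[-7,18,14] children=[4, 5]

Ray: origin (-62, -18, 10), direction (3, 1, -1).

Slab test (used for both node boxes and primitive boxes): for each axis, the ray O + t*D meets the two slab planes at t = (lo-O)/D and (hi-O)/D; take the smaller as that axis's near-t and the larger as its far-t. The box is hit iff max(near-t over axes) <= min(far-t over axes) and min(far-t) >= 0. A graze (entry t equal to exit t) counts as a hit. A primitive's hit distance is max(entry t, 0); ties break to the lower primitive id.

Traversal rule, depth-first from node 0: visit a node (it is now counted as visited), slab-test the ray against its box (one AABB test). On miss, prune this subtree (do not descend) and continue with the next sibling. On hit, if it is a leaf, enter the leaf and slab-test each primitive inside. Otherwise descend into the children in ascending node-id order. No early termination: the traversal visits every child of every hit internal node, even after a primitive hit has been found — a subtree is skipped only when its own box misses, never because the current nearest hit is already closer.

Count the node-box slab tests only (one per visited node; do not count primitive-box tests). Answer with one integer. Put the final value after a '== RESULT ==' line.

Trace the traversal:
N0 x:[14,82/3] y:[4,41] z:[-9,28] -> hit [14,82/3], descend [10, 12]
  N10 x:[19,82/3] y:[4,41] z:[-9,28] -> hit [19,82/3], descend [2, 8]
    N2 x:[19,82/3] y:[29,41] z:[-9,27] -> miss, prune
    N8 x:[58/3,82/3] y:[4,31] z:[2,28] -> hit [58/3,82/3], descend [6, 11]
      N6 x:[73/3,25] y:[4,6] z:[2,5] -> miss, prune
      N11 x:[58/3,82/3] y:[11,31] z:[24,28] -> hit [24,82/3] leaf, test {P8(miss), P9@t=79/3}
  N12 x:[14,55/3] y:[5,36] z:[-4,20] -> hit [14,55/3], descend [4, 5]
    N4 x:[14,55/3] y:[5,15] z:[-3,15] -> hit [14,15] leaf, test {P4@t=14, P6(miss)}
    N5 x:[44/3,50/3] y:[14,36] z:[-4,20] -> hit [44/3,50/3], descend [7, 9]
      N7 x:[46/3,50/3] y:[14,36] z:[-4,13] -> miss, prune
      N9 x:[44/3,49/3] y:[31,32] z:[17,20] -> miss, prune

Visited [0, 10, 2, 8, 6, 11, 12, 4, 5, 7, 9]. Tests: 11 box, 2 leaf. Nearest: P4.

== RESULT ==
11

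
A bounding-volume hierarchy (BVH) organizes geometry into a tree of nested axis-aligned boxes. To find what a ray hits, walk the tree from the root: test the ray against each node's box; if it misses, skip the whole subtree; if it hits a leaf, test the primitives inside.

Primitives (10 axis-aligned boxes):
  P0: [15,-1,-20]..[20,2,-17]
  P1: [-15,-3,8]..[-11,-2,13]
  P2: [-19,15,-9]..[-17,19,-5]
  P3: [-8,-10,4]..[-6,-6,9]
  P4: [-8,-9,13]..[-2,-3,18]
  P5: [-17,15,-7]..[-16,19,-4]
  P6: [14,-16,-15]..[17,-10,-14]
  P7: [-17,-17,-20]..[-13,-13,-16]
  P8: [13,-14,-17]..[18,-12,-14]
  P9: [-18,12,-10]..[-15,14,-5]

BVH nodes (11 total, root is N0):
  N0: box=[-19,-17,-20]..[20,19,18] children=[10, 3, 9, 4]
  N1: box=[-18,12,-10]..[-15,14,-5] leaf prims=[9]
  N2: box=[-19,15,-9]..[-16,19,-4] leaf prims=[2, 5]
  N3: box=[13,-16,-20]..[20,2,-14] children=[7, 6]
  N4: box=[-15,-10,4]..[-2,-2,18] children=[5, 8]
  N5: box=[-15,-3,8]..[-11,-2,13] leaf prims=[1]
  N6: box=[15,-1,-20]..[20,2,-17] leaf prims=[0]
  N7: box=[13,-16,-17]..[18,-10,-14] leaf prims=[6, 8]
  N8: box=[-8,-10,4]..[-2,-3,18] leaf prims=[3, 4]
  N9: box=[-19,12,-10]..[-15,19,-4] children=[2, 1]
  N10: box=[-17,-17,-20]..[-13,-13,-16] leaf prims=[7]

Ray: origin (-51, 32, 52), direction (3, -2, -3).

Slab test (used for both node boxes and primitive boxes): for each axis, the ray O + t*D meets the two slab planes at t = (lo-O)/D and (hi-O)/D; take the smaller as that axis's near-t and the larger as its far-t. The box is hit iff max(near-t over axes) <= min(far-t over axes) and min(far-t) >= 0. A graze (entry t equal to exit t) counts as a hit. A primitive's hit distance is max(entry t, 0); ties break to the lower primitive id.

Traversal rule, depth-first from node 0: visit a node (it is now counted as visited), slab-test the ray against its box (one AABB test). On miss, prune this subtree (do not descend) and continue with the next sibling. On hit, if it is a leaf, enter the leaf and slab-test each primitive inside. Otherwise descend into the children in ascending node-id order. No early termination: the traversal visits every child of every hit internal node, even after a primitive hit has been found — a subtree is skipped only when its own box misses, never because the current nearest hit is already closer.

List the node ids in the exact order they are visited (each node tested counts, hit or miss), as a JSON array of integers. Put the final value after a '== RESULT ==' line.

Walk:
N0 x:[32/3,71/3] y:[13/2,49/2] z:[34/3,24] -> hit [34/3,71/3], descend [3, 4, 9, 10]
  N3 x:[64/3,71/3] y:[15,24] z:[22,24] -> hit [22,71/3], descend [6, 7]
    N6 x:[22,71/3] y:[15,33/2] z:[23,24] -> miss, prune
    N7 x:[64/3,23] y:[21,24] z:[22,23] -> hit [22,23] leaf, test {P6@t=22, P8@t=22}
  N4 x:[12,49/3] y:[17,21] z:[34/3,16] -> miss, prune
  N9 x:[32/3,12] y:[13/2,10] z:[56/3,62/3] -> miss, prune
  N10 x:[34/3,38/3] y:[45/2,49/2] z:[68/3,24] -> miss, prune

order=[0, 3, 6, 7, 4, 9, 10]  |boxes|=7  |leaves|=1  hit=P6

== RESULT ==
[0, 3, 6, 7, 4, 9, 10]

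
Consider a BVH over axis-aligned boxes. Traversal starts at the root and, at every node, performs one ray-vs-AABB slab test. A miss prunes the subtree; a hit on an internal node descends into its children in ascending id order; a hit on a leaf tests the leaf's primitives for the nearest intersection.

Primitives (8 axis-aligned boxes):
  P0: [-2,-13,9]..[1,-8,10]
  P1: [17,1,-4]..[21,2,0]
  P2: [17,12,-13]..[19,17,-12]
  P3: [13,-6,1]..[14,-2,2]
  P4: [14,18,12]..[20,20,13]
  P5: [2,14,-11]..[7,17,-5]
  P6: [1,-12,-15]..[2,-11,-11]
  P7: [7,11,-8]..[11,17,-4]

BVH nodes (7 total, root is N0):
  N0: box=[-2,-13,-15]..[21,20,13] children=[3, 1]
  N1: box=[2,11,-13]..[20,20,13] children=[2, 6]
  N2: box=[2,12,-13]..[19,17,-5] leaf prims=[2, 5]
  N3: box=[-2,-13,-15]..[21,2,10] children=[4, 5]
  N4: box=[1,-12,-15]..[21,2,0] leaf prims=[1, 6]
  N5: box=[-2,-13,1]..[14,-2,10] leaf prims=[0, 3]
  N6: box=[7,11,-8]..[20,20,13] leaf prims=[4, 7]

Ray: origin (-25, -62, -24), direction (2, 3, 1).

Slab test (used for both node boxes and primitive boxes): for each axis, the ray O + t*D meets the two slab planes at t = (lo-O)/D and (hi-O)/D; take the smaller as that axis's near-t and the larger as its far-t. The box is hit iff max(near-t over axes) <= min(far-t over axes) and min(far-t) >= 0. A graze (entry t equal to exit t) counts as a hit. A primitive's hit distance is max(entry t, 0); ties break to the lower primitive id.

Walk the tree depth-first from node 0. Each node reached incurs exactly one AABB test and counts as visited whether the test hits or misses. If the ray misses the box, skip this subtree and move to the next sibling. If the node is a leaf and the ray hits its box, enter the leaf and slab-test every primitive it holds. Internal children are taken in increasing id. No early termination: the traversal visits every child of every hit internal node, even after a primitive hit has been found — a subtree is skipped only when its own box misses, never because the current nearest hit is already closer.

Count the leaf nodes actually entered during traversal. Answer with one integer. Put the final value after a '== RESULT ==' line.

Walk:
N0 x:[23/2,23] y:[49/3,82/3] z:[9,37] -> hit [49/3,23], descend [1, 3]
  N1 x:[27/2,45/2] y:[73/3,82/3] z:[11,37] -> miss, prune
  N3 x:[23/2,23] y:[49/3,64/3] z:[9,34] -> hit [49/3,64/3], descend [4, 5]
    N4 x:[13,23] y:[50/3,64/3] z:[9,24] -> hit [50/3,64/3] leaf, test {P1@t=21, P6(miss)}
    N5 x:[23/2,39/2] y:[49/3,20] z:[25,34] -> miss, prune

Summary -> nodes [0, 1, 3, 4, 5]; box-tests=5; leaf-entries=1; first=P1

== RESULT ==
1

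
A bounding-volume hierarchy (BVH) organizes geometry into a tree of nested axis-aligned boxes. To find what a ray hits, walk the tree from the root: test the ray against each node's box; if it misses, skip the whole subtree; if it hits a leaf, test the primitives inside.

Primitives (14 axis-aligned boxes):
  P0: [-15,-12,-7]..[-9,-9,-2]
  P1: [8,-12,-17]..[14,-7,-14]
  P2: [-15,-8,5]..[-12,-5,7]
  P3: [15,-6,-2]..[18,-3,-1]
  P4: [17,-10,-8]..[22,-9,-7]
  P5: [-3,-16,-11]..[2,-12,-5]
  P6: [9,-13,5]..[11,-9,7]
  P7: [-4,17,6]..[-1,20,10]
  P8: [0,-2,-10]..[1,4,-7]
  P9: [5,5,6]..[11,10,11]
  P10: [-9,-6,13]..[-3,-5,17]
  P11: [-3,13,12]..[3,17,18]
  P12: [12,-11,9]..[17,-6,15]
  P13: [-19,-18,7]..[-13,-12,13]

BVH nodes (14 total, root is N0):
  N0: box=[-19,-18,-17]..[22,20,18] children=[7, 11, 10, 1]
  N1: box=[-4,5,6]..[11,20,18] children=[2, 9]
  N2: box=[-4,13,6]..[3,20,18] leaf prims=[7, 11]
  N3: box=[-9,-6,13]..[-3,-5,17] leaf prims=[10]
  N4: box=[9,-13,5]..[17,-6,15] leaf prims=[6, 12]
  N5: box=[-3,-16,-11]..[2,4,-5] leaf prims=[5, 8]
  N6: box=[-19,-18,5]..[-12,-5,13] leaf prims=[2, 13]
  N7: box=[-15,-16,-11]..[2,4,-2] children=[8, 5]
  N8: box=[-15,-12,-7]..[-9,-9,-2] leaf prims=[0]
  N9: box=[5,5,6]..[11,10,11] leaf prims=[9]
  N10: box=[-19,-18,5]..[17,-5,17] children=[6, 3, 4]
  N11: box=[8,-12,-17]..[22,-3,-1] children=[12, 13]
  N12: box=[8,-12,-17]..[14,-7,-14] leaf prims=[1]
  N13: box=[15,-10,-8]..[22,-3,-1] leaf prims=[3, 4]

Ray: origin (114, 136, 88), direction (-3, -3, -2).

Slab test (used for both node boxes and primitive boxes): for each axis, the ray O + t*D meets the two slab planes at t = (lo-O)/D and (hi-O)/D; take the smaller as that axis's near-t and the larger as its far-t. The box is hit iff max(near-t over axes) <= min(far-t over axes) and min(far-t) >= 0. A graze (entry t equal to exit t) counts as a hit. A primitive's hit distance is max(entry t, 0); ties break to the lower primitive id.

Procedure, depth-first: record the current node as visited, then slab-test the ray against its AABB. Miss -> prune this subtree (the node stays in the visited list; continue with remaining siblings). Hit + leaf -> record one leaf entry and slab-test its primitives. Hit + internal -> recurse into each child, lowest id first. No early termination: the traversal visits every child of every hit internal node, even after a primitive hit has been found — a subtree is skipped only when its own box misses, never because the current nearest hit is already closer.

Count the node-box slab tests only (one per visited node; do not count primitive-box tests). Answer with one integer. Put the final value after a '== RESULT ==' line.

Trace the traversal:
N0 x:[92/3,133/3] y:[116/3,154/3] z:[35,105/2] -> hit [116/3,133/3], descend [1, 7, 10, 11]
  N1 x:[103/3,118/3] y:[116/3,131/3] z:[35,41] -> hit [116/3,118/3], descend [2, 9]
    N2 x:[37,118/3] y:[116/3,41] z:[35,41] -> hit [116/3,118/3] leaf, test {P7@t=39, P11(miss)}
    N9 x:[103/3,109/3] y:[42,131/3] z:[77/2,41] -> miss, prune
  N7 x:[112/3,43] y:[44,152/3] z:[45,99/2] -> miss, prune
  N10 x:[97/3,133/3] y:[47,154/3] z:[71/2,83/2] -> miss, prune
  N11 x:[92/3,106/3] y:[139/3,148/3] z:[89/2,105/2] -> miss, prune

7 AABB tests over nodes [0, 1, 2, 9, 7, 10, 11]; 1 leaf entered; closest P7.

== RESULT ==
7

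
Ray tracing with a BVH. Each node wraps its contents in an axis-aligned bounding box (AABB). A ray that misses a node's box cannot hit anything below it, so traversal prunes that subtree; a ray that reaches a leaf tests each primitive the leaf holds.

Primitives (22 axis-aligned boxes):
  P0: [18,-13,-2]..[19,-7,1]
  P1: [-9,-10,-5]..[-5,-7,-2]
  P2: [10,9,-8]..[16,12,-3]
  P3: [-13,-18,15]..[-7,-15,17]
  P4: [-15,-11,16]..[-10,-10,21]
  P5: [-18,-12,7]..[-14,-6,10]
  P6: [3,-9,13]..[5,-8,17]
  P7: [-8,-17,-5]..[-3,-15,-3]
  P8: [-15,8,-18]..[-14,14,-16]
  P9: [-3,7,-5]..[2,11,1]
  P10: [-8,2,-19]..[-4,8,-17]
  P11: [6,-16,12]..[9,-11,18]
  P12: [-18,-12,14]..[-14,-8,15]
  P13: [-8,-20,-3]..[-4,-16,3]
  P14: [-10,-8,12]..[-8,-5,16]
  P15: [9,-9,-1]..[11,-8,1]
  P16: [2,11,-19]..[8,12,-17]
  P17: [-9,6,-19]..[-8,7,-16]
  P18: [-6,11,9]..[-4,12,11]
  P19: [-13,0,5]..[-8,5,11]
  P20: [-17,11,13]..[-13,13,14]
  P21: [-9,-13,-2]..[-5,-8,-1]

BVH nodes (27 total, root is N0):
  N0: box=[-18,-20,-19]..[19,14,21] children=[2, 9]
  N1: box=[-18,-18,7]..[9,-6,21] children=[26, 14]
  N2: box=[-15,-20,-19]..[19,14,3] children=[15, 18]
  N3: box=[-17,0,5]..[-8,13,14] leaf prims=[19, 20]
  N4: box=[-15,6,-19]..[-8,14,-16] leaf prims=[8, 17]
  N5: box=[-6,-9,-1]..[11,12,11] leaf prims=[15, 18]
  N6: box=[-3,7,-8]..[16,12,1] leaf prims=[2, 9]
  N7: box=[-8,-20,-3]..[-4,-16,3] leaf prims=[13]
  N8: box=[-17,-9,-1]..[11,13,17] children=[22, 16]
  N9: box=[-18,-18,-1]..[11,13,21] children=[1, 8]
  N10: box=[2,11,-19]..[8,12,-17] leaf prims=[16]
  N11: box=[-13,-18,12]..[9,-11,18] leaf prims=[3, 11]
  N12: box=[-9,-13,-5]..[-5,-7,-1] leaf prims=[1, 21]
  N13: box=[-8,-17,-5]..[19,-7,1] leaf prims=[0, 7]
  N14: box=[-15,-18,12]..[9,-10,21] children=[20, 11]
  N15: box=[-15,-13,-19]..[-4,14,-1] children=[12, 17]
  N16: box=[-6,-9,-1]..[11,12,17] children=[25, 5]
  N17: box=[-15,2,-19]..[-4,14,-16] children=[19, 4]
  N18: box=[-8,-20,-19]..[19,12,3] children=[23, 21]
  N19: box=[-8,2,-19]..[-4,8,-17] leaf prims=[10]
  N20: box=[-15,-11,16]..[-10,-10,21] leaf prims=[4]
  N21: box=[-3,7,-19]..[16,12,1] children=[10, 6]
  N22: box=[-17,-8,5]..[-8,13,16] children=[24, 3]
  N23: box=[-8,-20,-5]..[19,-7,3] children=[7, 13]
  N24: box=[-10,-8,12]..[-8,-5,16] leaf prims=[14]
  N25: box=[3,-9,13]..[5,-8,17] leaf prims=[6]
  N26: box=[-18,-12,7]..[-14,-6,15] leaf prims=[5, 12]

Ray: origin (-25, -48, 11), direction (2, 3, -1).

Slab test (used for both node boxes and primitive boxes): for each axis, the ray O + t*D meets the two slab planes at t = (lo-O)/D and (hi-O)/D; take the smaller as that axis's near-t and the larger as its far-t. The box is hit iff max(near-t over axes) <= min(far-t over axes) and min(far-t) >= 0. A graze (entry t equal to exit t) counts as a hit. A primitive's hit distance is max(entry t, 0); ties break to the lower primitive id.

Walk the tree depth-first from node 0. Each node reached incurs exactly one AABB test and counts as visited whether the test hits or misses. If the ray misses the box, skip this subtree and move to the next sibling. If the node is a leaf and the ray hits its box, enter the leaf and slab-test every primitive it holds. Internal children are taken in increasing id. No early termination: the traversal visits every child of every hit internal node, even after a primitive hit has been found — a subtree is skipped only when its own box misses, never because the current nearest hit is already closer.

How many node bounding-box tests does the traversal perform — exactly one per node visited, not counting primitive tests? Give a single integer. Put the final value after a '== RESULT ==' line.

Trace the traversal:
N0 x:[7/2,22] y:[28/3,62/3] z:[-10,30] -> hit [28/3,62/3], descend [2, 9]
  N2 x:[5,22] y:[28/3,62/3] z:[8,30] -> hit [28/3,62/3], descend [15, 18]
    N15 x:[5,21/2] y:[35/3,62/3] z:[12,30] -> miss, prune
    N18 x:[17/2,22] y:[28/3,20] z:[8,30] -> hit [28/3,20], descend [21, 23]
      N21 x:[11,41/2] y:[55/3,20] z:[10,30] -> hit [55/3,20], descend [6, 10]
        N6 x:[11,41/2] y:[55/3,20] z:[10,19] -> hit [55/3,19] leaf, test {P2@t=19, P9(miss)}
        N10 x:[27/2,33/2] y:[59/3,20] z:[28,30] -> miss, prune
      N23 x:[17/2,22] y:[28/3,41/3] z:[8,16] -> hit [28/3,41/3], descend [7, 13]
        N7 x:[17/2,21/2] y:[28/3,32/3] z:[8,14] -> hit [28/3,21/2] leaf, test {P13@t=28/3}
        N13 x:[17/2,22] y:[31/3,41/3] z:[10,16] -> hit [31/3,41/3] leaf, test {P0(miss), P7(miss)}
  N9 x:[7/2,18] y:[10,61/3] z:[-10,12] -> hit [10,12], descend [1, 8]
    N1 x:[7/2,17] y:[10,14] z:[-10,4] -> miss, prune
    N8 x:[4,18] y:[13,61/3] z:[-6,12] -> miss, prune

13 AABB tests over nodes [0, 2, 15, 18, 21, 6, 10, 23, 7, 13, 9, 1, 8]; 3 leaves entered; closest P13.

== RESULT ==
13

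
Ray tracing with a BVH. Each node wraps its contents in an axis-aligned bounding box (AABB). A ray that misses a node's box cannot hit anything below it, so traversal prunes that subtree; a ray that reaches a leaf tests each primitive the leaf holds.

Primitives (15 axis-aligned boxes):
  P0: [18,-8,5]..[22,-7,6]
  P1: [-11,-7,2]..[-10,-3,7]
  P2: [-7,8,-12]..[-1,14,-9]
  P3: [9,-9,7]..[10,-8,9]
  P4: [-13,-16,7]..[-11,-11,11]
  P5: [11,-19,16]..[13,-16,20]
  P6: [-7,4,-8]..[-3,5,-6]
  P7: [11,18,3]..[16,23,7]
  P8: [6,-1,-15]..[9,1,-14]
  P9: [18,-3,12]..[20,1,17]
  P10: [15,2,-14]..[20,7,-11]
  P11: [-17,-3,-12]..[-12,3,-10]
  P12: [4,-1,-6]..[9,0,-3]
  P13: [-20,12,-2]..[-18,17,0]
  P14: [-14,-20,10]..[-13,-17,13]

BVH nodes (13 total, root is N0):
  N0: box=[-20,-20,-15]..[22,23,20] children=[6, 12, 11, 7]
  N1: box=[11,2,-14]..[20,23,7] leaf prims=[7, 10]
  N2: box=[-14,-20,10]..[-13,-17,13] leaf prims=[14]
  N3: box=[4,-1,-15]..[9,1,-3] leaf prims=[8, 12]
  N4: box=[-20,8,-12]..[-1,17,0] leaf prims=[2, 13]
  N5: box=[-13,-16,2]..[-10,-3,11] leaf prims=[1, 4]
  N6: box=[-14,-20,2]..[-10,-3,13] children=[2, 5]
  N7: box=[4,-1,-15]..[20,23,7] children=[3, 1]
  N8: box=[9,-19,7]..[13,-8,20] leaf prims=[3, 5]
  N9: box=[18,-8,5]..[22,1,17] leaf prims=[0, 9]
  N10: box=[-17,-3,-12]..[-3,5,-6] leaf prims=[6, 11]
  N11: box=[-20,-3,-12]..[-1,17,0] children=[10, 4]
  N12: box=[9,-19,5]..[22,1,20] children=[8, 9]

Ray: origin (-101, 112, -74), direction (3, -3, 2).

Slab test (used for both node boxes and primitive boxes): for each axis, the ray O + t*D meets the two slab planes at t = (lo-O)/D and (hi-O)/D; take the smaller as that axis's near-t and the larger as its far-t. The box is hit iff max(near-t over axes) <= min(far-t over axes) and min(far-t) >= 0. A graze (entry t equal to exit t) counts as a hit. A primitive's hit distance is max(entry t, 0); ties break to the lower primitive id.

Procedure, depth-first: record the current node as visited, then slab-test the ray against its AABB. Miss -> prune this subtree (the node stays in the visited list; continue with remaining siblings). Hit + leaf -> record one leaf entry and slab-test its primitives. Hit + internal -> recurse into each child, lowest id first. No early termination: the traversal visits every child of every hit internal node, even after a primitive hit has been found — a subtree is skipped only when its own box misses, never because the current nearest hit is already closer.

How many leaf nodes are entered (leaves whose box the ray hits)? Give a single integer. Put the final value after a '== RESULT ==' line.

Trace the traversal:
N0 x:[27,41] y:[89/3,44] z:[59/2,47] -> hit [89/3,41], descend [6, 7, 11, 12]
  N6 x:[29,91/3] y:[115/3,44] z:[38,87/2] -> miss, prune
  N7 x:[35,121/3] y:[89/3,113/3] z:[59/2,81/2] -> hit [35,113/3], descend [1, 3]
    N1 x:[112/3,121/3] y:[89/3,110/3] z:[30,81/2] -> miss, prune
    N3 x:[35,110/3] y:[37,113/3] z:[59/2,71/2] -> miss, prune
  N11 x:[27,100/3] y:[95/3,115/3] z:[31,37] -> hit [95/3,100/3], descend [4, 10]
    N4 x:[27,100/3] y:[95/3,104/3] z:[31,37] -> hit [95/3,100/3] leaf, test {P2(miss), P13(miss)}
    N10 x:[28,98/3] y:[107/3,115/3] z:[31,34] -> miss, prune
  N12 x:[110/3,41] y:[37,131/3] z:[79/2,47] -> hit [79/2,41], descend [8, 9]
    N8 x:[110/3,38] y:[40,131/3] z:[81/2,47] -> miss, prune
    N9 x:[119/3,41] y:[37,40] z:[79/2,91/2] -> hit [119/3,40] leaf, test {P0@t=119/3, P9(miss)}

Visited [0, 6, 7, 1, 3, 11, 4, 10, 12, 8, 9]. Tests: 11 box, 2 leaf. Nearest: P0.

== RESULT ==
2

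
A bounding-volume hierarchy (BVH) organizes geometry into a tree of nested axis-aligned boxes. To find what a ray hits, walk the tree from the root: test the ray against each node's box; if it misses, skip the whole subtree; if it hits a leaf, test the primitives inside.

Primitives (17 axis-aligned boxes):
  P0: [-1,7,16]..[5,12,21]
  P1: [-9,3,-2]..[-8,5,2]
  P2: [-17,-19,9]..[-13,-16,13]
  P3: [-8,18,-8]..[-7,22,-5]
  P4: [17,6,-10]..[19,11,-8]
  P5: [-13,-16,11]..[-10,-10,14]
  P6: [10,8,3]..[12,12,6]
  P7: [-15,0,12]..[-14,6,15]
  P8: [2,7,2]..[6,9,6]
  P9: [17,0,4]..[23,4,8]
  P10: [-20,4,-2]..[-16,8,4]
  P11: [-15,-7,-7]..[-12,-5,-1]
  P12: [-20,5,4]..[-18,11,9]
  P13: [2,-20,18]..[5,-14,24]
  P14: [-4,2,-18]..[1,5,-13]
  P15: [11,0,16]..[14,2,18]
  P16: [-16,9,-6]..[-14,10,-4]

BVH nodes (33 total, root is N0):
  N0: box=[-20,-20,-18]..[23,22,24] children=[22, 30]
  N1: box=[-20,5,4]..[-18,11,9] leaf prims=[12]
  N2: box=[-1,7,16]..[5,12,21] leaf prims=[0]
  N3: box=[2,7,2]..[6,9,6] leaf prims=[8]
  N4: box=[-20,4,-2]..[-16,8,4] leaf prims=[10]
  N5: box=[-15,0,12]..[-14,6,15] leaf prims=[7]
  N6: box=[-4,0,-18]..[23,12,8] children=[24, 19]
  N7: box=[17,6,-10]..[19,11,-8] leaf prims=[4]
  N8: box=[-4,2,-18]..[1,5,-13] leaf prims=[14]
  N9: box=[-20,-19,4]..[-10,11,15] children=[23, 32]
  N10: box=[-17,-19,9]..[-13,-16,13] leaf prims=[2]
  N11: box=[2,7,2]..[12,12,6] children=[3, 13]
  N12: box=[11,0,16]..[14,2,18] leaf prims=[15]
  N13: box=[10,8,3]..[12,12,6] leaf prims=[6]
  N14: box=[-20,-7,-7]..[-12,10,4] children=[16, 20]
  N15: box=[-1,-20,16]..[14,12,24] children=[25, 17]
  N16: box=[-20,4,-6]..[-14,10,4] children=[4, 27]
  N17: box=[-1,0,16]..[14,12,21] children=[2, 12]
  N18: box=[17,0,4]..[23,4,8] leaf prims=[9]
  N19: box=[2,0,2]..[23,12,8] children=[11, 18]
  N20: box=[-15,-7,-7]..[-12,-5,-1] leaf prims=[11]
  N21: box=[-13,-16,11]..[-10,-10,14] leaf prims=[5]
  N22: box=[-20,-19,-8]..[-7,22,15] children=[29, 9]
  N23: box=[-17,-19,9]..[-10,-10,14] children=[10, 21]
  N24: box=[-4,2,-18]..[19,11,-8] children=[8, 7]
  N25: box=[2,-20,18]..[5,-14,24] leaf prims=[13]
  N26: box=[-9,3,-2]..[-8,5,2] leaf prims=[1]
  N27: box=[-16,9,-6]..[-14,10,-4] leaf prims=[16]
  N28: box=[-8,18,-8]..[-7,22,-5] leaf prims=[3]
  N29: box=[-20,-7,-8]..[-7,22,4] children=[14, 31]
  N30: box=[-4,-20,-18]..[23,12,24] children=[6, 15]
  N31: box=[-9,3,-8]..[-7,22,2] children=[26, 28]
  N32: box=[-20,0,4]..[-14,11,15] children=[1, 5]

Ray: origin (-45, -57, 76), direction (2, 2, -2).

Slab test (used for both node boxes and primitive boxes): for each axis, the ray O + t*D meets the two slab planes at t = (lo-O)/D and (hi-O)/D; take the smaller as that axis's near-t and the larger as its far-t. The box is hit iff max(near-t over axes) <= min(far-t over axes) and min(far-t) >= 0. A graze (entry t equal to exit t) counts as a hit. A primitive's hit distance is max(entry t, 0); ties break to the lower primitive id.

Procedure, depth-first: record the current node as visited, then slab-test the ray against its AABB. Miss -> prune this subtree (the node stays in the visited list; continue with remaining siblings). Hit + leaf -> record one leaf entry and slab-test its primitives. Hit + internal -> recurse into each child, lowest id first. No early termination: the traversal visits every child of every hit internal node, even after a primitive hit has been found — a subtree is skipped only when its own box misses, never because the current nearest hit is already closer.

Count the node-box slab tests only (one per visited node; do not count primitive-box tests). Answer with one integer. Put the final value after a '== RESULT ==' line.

Walk:
N0 x:[25/2,34] y:[37/2,79/2] z:[26,47] -> hit [26,34], descend [22, 30]
  N22 x:[25/2,19] y:[19,79/2] z:[61/2,42] -> miss, prune
  N30 x:[41/2,34] y:[37/2,69/2] z:[26,47] -> hit [26,34], descend [6, 15]
    N6 x:[41/2,34] y:[57/2,69/2] z:[34,47] -> hit [34,34], descend [19, 24]
      N19 x:[47/2,34] y:[57/2,69/2] z:[34,37] -> hit [34,34], descend [11, 18]
        N11 x:[47/2,57/2] y:[32,69/2] z:[35,37] -> miss, prune
        N18 x:[31,34] y:[57/2,61/2] z:[34,36] -> miss, prune
      N24 x:[41/2,32] y:[59/2,34] z:[42,47] -> miss, prune
    N15 x:[22,59/2] y:[37/2,69/2] z:[26,30] -> hit [26,59/2], descend [17, 25]
      N17 x:[22,59/2] y:[57/2,69/2] z:[55/2,30] -> hit [57/2,59/2], descend [2, 12]
        N2 x:[22,25] y:[32,69/2] z:[55/2,30] -> miss, prune
        N12 x:[28,59/2] y:[57/2,59/2] z:[29,30] -> hit [29,59/2] leaf, test {P15@t=29}
      N25 x:[47/2,25] y:[37/2,43/2] z:[26,29] -> miss, prune

Visited [0, 22, 30, 6, 19, 11, 18, 24, 15, 17, 2, 12, 25]. Tests: 13 box, 1 leaf. Nearest: P15.

== RESULT ==
13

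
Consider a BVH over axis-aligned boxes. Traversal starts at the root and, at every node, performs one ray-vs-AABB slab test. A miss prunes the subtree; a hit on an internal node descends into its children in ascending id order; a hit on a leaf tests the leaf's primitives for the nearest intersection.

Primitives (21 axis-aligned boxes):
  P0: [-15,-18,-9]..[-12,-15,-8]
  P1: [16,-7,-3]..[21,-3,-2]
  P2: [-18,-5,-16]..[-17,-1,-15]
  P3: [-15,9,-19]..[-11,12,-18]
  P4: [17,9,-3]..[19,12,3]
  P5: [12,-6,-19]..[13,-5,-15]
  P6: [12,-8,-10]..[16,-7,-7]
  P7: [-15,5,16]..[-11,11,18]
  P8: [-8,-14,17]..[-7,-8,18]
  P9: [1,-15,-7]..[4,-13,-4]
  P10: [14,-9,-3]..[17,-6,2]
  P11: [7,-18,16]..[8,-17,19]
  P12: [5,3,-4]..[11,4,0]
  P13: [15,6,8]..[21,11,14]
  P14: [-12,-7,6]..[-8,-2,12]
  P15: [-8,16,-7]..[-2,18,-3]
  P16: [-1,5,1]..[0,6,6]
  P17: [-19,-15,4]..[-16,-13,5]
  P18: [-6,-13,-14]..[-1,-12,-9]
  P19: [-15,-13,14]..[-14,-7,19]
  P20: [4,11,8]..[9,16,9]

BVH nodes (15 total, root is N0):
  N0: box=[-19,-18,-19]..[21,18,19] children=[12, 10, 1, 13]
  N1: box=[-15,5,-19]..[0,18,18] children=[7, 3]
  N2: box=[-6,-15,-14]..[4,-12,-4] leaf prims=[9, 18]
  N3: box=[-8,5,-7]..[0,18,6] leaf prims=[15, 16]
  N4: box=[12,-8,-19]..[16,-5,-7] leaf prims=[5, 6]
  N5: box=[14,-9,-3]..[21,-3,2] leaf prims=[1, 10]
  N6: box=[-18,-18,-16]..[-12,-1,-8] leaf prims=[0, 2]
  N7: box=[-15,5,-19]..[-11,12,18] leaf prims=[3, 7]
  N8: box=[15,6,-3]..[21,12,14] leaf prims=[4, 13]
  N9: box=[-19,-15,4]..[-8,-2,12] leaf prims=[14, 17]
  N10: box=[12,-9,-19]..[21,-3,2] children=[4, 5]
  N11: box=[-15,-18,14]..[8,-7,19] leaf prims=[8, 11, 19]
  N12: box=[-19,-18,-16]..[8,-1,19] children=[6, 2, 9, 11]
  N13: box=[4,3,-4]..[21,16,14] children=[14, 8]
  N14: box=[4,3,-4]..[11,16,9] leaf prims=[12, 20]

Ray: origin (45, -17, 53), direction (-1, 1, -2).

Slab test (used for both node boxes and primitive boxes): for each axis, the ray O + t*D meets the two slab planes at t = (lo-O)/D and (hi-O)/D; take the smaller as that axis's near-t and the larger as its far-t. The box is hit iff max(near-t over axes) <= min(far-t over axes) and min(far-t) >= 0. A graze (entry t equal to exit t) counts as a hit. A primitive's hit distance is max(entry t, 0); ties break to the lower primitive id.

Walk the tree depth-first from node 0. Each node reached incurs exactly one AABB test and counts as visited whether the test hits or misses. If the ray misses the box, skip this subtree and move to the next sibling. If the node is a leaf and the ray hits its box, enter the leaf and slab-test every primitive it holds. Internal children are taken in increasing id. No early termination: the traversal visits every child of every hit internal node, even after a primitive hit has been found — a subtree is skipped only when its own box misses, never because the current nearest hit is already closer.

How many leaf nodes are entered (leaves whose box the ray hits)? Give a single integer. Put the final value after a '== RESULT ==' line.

Trace the traversal:
N0 x:[24,64] y:[-1,35] z:[17,36] -> hit [24,35], descend [1, 10, 12, 13]
  N1 x:[45,60] y:[22,35] z:[35/2,36] -> miss, prune
  N10 x:[24,33] y:[8,14] z:[51/2,36] -> miss, prune
  N12 x:[37,64] y:[-1,16] z:[17,69/2] -> miss, prune
  N13 x:[24,41] y:[20,33] z:[39/2,57/2] -> hit [24,57/2], descend [8, 14]
    N8 x:[24,30] y:[23,29] z:[39/2,28] -> hit [24,28] leaf, test {P4@t=26, P13(miss)}
    N14 x:[34,41] y:[20,33] z:[22,57/2] -> miss, prune

order=[0, 1, 10, 12, 13, 8, 14]  |boxes|=7  |leaves|=1  hit=P4

== RESULT ==
1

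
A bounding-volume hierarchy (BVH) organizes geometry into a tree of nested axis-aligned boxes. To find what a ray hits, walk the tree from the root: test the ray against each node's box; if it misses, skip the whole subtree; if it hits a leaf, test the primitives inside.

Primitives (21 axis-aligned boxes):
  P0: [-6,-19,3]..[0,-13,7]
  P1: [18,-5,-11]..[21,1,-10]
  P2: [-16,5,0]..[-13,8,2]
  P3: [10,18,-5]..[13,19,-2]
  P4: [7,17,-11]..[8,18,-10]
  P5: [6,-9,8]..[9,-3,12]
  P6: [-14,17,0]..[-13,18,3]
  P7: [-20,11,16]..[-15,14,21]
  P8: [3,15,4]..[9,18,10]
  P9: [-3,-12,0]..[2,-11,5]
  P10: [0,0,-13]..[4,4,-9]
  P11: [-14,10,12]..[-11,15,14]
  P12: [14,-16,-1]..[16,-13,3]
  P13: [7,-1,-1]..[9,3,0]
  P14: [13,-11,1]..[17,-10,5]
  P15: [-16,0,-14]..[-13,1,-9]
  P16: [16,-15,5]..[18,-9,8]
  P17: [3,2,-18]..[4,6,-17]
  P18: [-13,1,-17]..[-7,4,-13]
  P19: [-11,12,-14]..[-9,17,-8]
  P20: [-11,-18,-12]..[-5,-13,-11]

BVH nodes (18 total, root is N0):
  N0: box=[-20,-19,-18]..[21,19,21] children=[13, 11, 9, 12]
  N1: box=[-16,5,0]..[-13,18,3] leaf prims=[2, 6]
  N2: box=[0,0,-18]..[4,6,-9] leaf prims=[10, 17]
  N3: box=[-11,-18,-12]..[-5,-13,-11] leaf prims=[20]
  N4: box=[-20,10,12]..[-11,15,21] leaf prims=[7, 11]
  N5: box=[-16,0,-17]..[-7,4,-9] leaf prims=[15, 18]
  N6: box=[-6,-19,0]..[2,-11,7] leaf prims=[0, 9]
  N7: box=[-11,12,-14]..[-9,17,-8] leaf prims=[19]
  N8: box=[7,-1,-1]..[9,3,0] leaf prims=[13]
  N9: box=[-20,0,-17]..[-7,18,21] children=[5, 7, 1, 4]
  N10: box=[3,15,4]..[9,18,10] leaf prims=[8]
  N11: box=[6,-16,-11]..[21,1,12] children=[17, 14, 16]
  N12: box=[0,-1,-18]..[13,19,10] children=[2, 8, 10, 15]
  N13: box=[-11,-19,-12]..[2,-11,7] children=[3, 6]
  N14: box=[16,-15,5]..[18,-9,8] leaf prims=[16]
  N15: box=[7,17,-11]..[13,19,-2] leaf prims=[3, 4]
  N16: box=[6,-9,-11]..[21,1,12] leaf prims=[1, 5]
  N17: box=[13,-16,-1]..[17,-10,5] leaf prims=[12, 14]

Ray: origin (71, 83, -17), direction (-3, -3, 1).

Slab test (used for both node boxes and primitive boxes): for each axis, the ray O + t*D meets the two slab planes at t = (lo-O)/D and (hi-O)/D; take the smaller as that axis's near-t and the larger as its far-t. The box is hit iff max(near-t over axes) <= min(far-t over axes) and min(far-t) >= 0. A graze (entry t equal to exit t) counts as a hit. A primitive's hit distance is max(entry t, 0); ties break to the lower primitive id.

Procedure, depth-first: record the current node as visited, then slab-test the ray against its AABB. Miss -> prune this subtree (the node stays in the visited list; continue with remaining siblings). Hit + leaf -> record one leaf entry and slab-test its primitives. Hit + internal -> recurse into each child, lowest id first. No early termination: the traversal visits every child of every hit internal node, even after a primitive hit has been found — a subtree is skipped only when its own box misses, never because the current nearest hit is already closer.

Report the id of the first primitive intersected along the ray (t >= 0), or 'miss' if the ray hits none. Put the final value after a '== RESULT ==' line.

Traverse from the root:
N0 x:[50/3,91/3] y:[64/3,34] z:[-1,38] -> hit [64/3,91/3], descend [9, 11, 12, 13]
  N9 x:[26,91/3] y:[65/3,83/3] z:[0,38] -> hit [26,83/3], descend [1, 4, 5, 7]
    N1 x:[28,29] y:[65/3,26] z:[17,20] -> miss, prune
    N4 x:[82/3,91/3] y:[68/3,73/3] z:[29,38] -> miss, prune
    N5 x:[26,29] y:[79/3,83/3] z:[0,8] -> miss, prune
    N7 x:[80/3,82/3] y:[22,71/3] z:[3,9] -> miss, prune
  N11 x:[50/3,65/3] y:[82/3,33] z:[6,29] -> miss, prune
  N12 x:[58/3,71/3] y:[64/3,28] z:[-1,27] -> hit [64/3,71/3], descend [2, 8, 10, 15]
    N2 x:[67/3,71/3] y:[77/3,83/3] z:[-1,8] -> miss, prune
    N8 x:[62/3,64/3] y:[80/3,28] z:[16,17] -> miss, prune
    N10 x:[62/3,68/3] y:[65/3,68/3] z:[21,27] -> hit [65/3,68/3] leaf, test {P8@t=65/3}
    N15 x:[58/3,64/3] y:[64/3,22] z:[6,15] -> miss, prune
  N13 x:[23,82/3] y:[94/3,34] z:[5,24] -> miss, prune

Summary -> nodes [0, 9, 1, 4, 5, 7, 11, 12, 2, 8, 10, 15, 13]; box-tests=13; leaf-entries=1; first=P8

== RESULT ==
8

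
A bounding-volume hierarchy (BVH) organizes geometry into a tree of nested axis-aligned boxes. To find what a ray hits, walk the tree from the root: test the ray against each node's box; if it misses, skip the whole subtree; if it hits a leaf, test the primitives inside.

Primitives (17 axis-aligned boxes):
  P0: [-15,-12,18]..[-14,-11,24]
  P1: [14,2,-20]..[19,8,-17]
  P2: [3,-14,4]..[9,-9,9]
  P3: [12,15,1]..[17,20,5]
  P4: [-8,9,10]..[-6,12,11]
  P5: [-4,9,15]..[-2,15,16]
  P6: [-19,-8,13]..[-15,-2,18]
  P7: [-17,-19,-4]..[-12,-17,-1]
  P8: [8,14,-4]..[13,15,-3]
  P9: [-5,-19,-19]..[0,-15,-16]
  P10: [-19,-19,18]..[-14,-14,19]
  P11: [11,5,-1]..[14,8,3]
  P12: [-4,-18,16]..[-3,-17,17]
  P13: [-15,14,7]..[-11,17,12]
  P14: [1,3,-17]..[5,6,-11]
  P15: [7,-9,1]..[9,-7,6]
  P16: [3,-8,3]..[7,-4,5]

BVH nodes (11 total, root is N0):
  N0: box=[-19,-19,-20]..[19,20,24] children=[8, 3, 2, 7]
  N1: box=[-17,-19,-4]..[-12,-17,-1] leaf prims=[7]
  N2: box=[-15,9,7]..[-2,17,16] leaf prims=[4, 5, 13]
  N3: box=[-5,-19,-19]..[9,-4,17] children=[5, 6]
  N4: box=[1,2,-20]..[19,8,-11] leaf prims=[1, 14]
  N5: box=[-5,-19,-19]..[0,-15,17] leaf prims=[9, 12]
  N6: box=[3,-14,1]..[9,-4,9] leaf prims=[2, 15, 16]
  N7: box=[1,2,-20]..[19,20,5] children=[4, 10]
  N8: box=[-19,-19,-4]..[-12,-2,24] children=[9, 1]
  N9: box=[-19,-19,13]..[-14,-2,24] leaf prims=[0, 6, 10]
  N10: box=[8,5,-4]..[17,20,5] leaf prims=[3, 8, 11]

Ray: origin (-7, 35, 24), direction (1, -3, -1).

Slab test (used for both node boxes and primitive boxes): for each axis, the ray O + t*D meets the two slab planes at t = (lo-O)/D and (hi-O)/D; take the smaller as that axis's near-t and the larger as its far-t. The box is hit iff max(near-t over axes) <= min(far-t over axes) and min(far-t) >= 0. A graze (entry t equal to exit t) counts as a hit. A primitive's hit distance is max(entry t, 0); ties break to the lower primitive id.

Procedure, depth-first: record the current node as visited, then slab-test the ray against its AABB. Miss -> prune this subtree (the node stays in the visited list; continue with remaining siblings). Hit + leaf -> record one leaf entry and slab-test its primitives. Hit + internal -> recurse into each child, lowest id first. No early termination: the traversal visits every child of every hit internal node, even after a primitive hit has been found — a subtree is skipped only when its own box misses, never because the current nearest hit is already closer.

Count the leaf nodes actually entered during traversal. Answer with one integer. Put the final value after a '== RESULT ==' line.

Traverse from the root:
N0 x:[-12,26] y:[5,18] z:[0,44] -> hit [5,18], descend [2, 3, 7, 8]
  N2 x:[-8,5] y:[6,26/3] z:[8,17] -> miss, prune
  N3 x:[2,16] y:[13,18] z:[7,43] -> hit [13,16], descend [5, 6]
    N5 x:[2,7] y:[50/3,18] z:[7,43] -> miss, prune
    N6 x:[10,16] y:[13,49/3] z:[15,23] -> hit [15,16] leaf, test {P2@t=15, P15(miss), P16(miss)}
  N7 x:[8,26] y:[5,11] z:[19,44] -> miss, prune
  N8 x:[-12,-5] y:[37/3,18] z:[0,28] -> miss, prune

7 AABB tests over nodes [0, 2, 3, 5, 6, 7, 8]; 1 leaf entered; closest P2.

== RESULT ==
1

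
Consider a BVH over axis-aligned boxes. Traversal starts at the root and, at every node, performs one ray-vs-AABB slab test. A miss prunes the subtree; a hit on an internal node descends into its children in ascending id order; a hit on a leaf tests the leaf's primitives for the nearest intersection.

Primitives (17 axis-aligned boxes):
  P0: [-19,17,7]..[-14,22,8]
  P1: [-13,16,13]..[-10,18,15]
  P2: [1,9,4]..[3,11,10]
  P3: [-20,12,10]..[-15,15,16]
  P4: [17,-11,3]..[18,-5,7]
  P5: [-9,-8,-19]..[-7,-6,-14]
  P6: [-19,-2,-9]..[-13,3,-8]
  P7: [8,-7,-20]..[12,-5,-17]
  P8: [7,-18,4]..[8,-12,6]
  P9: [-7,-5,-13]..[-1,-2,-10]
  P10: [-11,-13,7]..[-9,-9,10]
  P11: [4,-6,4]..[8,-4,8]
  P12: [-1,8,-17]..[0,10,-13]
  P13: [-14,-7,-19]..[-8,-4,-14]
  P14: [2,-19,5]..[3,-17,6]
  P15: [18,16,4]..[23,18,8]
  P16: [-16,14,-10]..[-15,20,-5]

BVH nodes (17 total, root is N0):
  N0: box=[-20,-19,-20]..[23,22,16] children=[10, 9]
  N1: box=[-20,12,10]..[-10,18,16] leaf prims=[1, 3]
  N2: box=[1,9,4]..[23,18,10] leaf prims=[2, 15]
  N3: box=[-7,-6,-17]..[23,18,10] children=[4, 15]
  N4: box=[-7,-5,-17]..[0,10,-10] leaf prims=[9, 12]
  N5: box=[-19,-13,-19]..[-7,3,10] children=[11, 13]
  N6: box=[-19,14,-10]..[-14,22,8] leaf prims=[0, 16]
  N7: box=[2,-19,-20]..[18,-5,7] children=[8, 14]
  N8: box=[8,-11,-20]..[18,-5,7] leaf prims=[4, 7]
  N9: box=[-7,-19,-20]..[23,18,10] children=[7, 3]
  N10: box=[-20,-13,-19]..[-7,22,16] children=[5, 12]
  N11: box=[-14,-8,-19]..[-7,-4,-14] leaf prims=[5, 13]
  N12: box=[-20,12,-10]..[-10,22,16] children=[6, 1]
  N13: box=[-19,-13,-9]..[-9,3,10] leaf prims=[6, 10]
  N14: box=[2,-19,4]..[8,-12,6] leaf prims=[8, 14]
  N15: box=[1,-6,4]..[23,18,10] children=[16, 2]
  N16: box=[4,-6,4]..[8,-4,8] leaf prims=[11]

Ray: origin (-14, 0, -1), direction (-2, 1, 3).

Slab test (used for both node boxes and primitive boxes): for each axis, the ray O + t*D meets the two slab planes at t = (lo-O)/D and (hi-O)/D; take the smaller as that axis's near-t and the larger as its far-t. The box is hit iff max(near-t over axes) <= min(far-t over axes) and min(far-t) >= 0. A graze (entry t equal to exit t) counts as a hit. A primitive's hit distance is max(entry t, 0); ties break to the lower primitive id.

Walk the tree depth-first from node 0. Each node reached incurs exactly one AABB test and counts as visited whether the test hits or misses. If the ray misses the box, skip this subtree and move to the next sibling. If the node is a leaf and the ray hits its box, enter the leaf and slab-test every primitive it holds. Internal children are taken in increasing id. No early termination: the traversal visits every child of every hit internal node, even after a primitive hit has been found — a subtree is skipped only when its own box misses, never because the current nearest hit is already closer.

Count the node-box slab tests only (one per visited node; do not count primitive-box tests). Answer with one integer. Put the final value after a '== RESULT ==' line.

Trace the traversal:
N0 x:[-37/2,3] y:[-19,22] z:[-19/3,17/3] -> hit [-19/3,3], descend [9, 10]
  N9 x:[-37/2,-7/2] y:[-19,18] z:[-19/3,11/3] -> miss, prune
  N10 x:[-7/2,3] y:[-13,22] z:[-6,17/3] -> hit [-7/2,3], descend [5, 12]
    N5 x:[-7/2,5/2] y:[-13,3] z:[-6,11/3] -> hit [-7/2,5/2], descend [11, 13]
      N11 x:[-7/2,0] y:[-8,-4] z:[-6,-13/3] -> miss, prune
      N13 x:[-5/2,5/2] y:[-13,3] z:[-8/3,11/3] -> hit [-5/2,5/2] leaf, test {P6(miss), P10(miss)}
    N12 x:[-2,3] y:[12,22] z:[-3,17/3] -> miss, prune

Summary -> nodes [0, 9, 10, 5, 11, 13, 12]; box-tests=7; leaf-entries=1; first=miss

== RESULT ==
7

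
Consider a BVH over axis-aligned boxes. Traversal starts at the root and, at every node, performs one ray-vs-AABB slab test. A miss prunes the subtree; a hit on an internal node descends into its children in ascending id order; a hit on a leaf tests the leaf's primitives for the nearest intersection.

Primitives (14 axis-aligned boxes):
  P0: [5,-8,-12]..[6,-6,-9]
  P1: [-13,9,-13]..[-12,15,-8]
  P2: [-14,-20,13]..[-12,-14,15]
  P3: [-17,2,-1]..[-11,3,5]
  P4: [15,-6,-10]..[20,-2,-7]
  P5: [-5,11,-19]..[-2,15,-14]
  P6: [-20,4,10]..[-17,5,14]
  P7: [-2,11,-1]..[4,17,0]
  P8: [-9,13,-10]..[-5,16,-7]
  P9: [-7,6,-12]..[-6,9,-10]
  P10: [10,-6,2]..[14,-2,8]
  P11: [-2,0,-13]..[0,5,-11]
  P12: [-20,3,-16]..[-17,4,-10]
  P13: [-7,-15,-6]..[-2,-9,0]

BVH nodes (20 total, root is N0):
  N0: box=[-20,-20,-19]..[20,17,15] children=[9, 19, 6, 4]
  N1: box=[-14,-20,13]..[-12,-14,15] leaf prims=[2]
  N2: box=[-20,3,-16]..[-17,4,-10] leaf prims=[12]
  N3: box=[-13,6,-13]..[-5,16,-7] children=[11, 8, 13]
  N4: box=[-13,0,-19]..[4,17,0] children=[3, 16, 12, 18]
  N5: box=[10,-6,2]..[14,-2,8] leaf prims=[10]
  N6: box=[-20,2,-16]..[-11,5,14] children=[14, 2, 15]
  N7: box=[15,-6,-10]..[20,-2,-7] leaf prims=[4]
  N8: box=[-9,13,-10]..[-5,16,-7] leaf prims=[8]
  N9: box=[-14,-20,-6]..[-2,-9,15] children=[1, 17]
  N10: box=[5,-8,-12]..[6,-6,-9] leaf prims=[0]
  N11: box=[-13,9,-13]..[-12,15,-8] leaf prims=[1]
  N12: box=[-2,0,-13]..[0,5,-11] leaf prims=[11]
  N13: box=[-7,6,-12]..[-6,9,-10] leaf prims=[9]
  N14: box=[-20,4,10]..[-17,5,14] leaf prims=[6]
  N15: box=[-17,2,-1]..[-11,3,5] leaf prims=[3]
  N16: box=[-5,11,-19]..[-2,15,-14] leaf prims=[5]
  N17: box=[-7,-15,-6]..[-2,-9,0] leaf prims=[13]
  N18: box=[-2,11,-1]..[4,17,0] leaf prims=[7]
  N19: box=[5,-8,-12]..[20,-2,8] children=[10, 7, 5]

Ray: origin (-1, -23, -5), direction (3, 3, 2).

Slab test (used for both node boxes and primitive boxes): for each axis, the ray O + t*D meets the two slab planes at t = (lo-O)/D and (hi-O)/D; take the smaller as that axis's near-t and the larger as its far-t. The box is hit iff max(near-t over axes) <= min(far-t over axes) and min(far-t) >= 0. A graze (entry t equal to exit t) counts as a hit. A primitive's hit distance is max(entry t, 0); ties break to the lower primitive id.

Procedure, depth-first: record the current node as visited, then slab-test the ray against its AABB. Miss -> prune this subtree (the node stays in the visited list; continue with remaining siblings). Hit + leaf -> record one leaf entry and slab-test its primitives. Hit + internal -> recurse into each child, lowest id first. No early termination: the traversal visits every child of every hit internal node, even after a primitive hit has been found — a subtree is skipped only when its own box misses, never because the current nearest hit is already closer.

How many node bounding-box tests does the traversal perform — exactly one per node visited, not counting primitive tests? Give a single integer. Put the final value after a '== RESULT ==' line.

Walk:
N0 x:[-19/3,7] y:[1,40/3] z:[-7,10] -> hit [1,7], descend [4, 6, 9, 19]
  N4 x:[-4,5/3] y:[23/3,40/3] z:[-7,5/2] -> miss, prune
  N6 x:[-19/3,-10/3] y:[25/3,28/3] z:[-11/2,19/2] -> miss, prune
  N9 x:[-13/3,-1/3] y:[1,14/3] z:[-1/2,10] -> miss, prune
  N19 x:[2,7] y:[5,7] z:[-7/2,13/2] -> hit [5,13/2], descend [5, 7, 10]
    N5 x:[11/3,5] y:[17/3,7] z:[7/2,13/2] -> miss, prune
    N7 x:[16/3,7] y:[17/3,7] z:[-5/2,-1] -> miss, prune
    N10 x:[2,7/3] y:[5,17/3] z:[-7/2,-2] -> miss, prune

Summary -> nodes [0, 4, 6, 9, 19, 5, 7, 10]; box-tests=8; leaf-entries=0; first=miss

== RESULT ==
8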